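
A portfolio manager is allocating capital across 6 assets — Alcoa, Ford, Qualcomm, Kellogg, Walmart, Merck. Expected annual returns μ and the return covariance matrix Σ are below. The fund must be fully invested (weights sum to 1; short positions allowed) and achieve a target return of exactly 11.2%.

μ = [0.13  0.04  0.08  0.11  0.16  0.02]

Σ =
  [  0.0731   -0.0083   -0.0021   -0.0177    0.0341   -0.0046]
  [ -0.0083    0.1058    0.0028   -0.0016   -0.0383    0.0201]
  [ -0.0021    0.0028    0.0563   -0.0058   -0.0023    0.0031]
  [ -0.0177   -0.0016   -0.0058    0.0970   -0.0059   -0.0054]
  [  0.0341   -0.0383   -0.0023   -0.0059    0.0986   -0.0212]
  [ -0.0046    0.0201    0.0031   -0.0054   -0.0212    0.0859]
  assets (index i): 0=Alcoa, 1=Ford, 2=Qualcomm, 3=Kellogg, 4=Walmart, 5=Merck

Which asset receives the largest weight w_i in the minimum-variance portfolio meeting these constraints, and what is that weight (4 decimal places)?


Walmart (0.2418)

p=Σ⁻¹μ = [1.5743  1.0027  1.6420  1.6718  1.7252  0.5541]
q=Σ⁻¹𝟙 = [13.4569  13.0825  19.1121  15.7622  14.8091  13.2569]
a=μᵀp=0.847139  b=𝟙ᵀp=8.170103  c=𝟙ᵀq=89.479676  D=ac−b²=9.051152
λ₁=(c·0.112−b)/D = (89.479676·0.112−8.170103)/9.051152 = 0.204573
λ₂=(a−b·0.112)/D = (0.847139−8.170103·0.112)/9.051152 = -0.007503
w* = 0.204573·p + -0.007503·q:
  w_0 = 0.204573·1.5743 + -0.007503·13.4569 = 0.2211  (Alcoa)
  w_1 = 0.204573·1.0027 + -0.007503·13.0825 = 0.1070  (Ford)
  w_2 = 0.204573·1.6420 + -0.007503·19.1121 = 0.1925  (Qualcomm)
  w_3 = 0.204573·1.6718 + -0.007503·15.7622 = 0.2237  (Kellogg)
  w_4 = 0.204573·1.7252 + -0.007503·14.8091 = 0.2418  (Walmart)
  w_5 = 0.204573·0.5541 + -0.007503·13.2569 = 0.0139  (Merck)
Σw_i=1.0000  μᵀw=0.1120
σ²=wᵀΣw=λ₁·μ_p+λ₂ = 0.204573·0.112 + -0.007503 = 0.015409 ≈ 0.0154


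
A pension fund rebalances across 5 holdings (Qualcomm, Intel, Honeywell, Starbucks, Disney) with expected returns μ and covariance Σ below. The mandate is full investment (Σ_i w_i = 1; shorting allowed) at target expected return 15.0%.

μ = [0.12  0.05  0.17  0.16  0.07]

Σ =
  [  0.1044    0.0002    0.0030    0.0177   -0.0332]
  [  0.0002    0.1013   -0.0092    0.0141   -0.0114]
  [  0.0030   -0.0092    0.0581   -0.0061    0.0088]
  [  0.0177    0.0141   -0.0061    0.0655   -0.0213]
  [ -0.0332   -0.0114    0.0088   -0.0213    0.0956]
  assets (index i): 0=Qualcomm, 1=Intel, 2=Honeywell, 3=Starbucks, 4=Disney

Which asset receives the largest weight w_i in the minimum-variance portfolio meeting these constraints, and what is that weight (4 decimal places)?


g=Σ⁻¹μ = [1.0669  0.5453  3.0228  2.8115  1.5159]
h=Σ⁻¹𝟙 = [11.9140  11.0791  17.4067  17.1845  18.1454]
a=μᵀg=1.225135  b=𝟙ᵀg=8.962481  c=𝟙ᵀh=75.729763  D=ac−b²=12.453125
λ₁=(c·0.150−b)/D = (75.729763·0.150−8.962481)/12.453125 = 0.192481
λ₂=(a−b·0.150)/D = (1.225135−8.962481·0.150)/12.453125 = -0.009575
w* = 0.192481·g + -0.009575·h:
  w_0 = 0.192481·1.0669 + -0.009575·11.9140 = 0.0913  (Qualcomm)
  w_1 = 0.192481·0.5453 + -0.009575·11.0791 = -0.0011  (Intel)
  w_2 = 0.192481·3.0228 + -0.009575·17.4067 = 0.4152  (Honeywell)
  w_3 = 0.192481·2.8115 + -0.009575·17.1845 = 0.3766  (Starbucks)
  w_4 = 0.192481·1.5159 + -0.009575·18.1454 = 0.1180  (Disney)
Σw_i=1.0000  μᵀw=0.1500
σ²=wᵀΣw=λ₁·μ_p+λ₂ = 0.192481·0.150 + -0.009575 = 0.019297 ≈ 0.0193

Honeywell (0.4152)


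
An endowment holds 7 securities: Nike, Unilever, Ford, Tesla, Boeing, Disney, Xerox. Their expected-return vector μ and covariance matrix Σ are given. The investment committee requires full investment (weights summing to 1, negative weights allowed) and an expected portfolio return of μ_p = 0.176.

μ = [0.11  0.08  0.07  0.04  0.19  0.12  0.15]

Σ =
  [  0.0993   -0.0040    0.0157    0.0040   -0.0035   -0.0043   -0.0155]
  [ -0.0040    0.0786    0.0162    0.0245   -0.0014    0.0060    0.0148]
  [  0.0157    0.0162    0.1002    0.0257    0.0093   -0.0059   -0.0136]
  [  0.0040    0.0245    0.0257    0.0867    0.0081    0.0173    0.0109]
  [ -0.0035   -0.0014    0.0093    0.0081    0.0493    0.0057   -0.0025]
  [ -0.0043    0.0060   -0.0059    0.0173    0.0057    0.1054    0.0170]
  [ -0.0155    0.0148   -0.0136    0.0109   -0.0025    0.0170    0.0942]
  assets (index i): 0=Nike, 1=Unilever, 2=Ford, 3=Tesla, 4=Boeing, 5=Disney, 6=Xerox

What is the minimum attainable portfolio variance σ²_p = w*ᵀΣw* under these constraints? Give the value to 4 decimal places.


0.0238

g=Σ⁻¹μ = [1.5697  0.9169  0.4169  -0.7567  4.0385  0.7860  1.8197]
h=Σ⁻¹𝟙 = [12.1092  9.1965  6.1591  1.9874  19.7176  6.6116  11.1527]
a=μᵀg=1.379517  b=𝟙ᵀg=8.790997  c=𝟙ᵀh=66.934008  D=ac−b²=15.054987
λ₁=(c·0.176−b)/D = (66.934008·0.176−8.790997)/15.054987 = 0.198565
λ₂=(a−b·0.176)/D = (1.379517−8.790997·0.176)/15.054987 = -0.011139
w* = 0.198565·g + -0.011139·h:
  w_0 = 0.198565·1.5697 + -0.011139·12.1092 = 0.1768  (Nike)
  w_1 = 0.198565·0.9169 + -0.011139·9.1965 = 0.0796  (Unilever)
  w_2 = 0.198565·0.4169 + -0.011139·6.1591 = 0.0142  (Ford)
  w_3 = 0.198565·-0.7567 + -0.011139·1.9874 = -0.1724  (Tesla)
  w_4 = 0.198565·4.0385 + -0.011139·19.7176 = 0.5823  (Boeing)
  w_5 = 0.198565·0.7860 + -0.011139·6.6116 = 0.0824  (Disney)
  w_6 = 0.198565·1.8197 + -0.011139·11.1527 = 0.2371  (Xerox)
Σw_i=1.0000  μᵀw=0.1760
σ²=wᵀΣw=λ₁·μ_p+λ₂ = 0.198565·0.176 + -0.011139 = 0.023808 ≈ 0.0238


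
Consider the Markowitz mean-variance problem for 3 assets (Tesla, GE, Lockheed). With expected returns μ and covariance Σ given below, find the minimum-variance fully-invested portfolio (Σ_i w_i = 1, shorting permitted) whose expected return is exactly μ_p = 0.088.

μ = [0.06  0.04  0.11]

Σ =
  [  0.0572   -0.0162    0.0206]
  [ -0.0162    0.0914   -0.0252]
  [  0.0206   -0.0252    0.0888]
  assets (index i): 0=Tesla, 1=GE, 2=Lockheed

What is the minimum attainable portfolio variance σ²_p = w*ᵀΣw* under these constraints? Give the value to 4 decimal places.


0.0381

u=Σ⁻¹μ = [0.8453  0.9492  1.3120]
v=Σ⁻¹𝟙 = [18.1000  17.4625  12.0180]
a=μᵀu=0.233006  b=𝟙ᵀu=3.106478  c=𝟙ᵀv=47.580509  D=ac−b²=1.436324
λ₁=(c·0.088−b)/D = (47.580509·0.088−3.106478)/1.436324 = 0.752342
λ₂=(a−b·0.088)/D = (0.233006−3.106478·0.088)/1.436324 = -0.028103
w* = 0.752342·u + -0.028103·v:
  w_0 = 0.752342·0.8453 + -0.028103·18.1000 = 0.1273  (Tesla)
  w_1 = 0.752342·0.9492 + -0.028103·17.4625 = 0.2234  (GE)
  w_2 = 0.752342·1.3120 + -0.028103·12.0180 = 0.6494  (Lockheed)
Σw_i=1.0000  μᵀw=0.0880
σ²=wᵀΣw=λ₁·μ_p+λ₂ = 0.752342·0.088 + -0.028103 = 0.038104 ≈ 0.0381


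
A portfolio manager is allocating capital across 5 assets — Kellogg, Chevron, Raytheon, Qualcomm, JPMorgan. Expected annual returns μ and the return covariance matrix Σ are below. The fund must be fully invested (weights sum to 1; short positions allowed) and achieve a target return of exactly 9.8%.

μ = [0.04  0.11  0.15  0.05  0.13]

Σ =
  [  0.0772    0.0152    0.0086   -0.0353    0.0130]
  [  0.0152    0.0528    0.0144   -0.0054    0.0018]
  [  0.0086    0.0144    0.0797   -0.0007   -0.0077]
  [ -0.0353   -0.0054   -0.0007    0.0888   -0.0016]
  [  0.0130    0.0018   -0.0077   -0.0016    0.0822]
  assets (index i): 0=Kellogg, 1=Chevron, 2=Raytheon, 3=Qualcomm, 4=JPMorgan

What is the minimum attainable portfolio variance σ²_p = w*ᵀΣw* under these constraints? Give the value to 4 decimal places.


0.0154

p=Σ⁻¹μ = [0.0482  1.6052  1.7591  0.7247  1.7176]
q=Σ⁻¹𝟙 = [16.0444  13.2519  9.6101  18.7119  10.6023]
a=μᵀp=0.701899  b=𝟙ᵀp=5.854893  c=𝟙ᵀq=68.220559  D=ac−b²=13.604208
λ₁=(c·0.098−b)/D = (68.220559·0.098−5.854893)/13.604208 = 0.061064
λ₂=(a−b·0.098)/D = (0.701899−5.854893·0.098)/13.604208 = 0.009418
w* = 0.061064·p + 0.009418·q:
  w_0 = 0.061064·0.0482 + 0.009418·16.0444 = 0.1540  (Kellogg)
  w_1 = 0.061064·1.6052 + 0.009418·13.2519 = 0.2228  (Chevron)
  w_2 = 0.061064·1.7591 + 0.009418·9.6101 = 0.1979  (Raytheon)
  w_3 = 0.061064·0.7247 + 0.009418·18.7119 = 0.2205  (Qualcomm)
  w_4 = 0.061064·1.7176 + 0.009418·10.6023 = 0.2047  (JPMorgan)
Σw_i=1.0000  μᵀw=0.0980
σ²=wᵀΣw=λ₁·μ_p+λ₂ = 0.061064·0.098 + 0.009418 = 0.015402 ≈ 0.0154


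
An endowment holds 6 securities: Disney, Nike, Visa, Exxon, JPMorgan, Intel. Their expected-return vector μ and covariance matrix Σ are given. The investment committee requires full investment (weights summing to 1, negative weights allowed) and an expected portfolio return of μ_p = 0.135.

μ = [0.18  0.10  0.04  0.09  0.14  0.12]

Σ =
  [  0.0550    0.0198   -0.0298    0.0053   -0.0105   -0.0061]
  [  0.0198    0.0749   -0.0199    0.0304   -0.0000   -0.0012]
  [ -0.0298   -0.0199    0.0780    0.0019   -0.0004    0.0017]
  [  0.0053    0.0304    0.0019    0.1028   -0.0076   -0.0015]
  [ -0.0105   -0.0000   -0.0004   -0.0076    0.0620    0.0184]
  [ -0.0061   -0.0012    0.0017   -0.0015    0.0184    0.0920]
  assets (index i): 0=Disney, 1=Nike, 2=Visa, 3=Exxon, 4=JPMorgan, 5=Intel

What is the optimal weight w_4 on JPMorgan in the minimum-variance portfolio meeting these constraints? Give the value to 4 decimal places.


u=Σ⁻¹μ = [5.1130  0.4013  2.5447  0.6769  2.9180  1.0290]
v=Σ⁻¹𝟙 = [34.2588  9.3251  28.0468  6.3127  20.2764  8.7921]
a=μᵀu=1.655174  b=𝟙ᵀu=12.682865  c=𝟙ᵀv=107.011976  D=ac−b²=16.268363
λ₁=(c·0.135−b)/D = (107.011976·0.135−12.682865)/16.268363 = 0.108416
λ₂=(a−b·0.135)/D = (1.655174−12.682865·0.135)/16.268363 = -0.003505
w* = 0.108416·u + -0.003505·v:
  w_0 = 0.108416·5.1130 + -0.003505·34.2588 = 0.4343  (Disney)
  w_1 = 0.108416·0.4013 + -0.003505·9.3251 = 0.0108  (Nike)
  w_2 = 0.108416·2.5447 + -0.003505·28.0468 = 0.1776  (Visa)
  w_3 = 0.108416·0.6769 + -0.003505·6.3127 = 0.0513  (Exxon)
  w_4 = 0.108416·2.9180 + -0.003505·20.2764 = 0.2453  (JPMorgan)
  w_5 = 0.108416·1.0290 + -0.003505·8.7921 = 0.0807  (Intel)
Σw_i=1.0000  μᵀw=0.1350
σ²=wᵀΣw=λ₁·μ_p+λ₂ = 0.108416·0.135 + -0.003505 = 0.011132 ≈ 0.0111

0.2453


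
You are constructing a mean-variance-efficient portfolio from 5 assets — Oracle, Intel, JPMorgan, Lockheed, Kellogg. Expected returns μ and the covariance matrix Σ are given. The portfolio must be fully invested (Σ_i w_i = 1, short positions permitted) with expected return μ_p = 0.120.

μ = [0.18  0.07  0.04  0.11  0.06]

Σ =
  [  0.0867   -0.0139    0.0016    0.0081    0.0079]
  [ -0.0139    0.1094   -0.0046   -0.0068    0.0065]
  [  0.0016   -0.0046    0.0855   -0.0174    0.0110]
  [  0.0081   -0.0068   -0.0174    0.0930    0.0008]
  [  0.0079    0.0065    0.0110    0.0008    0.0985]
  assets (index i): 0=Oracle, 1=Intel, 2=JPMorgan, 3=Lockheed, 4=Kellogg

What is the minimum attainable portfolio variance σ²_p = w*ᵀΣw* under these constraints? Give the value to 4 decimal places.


0.0232

u=Σ⁻¹μ = [2.0837  0.9910  0.6891  1.2002  0.2899]
v=Σ⁻¹𝟙 = [11.2813  11.5714  13.9075  13.1596  6.8239]
a=μᵀu=0.621421  b=𝟙ᵀu=5.253921  c=𝟙ᵀv=56.743695  D=ac−b²=7.658029
λ₁=(c·0.120−b)/D = (56.743695·0.120−5.253921)/7.658029 = 0.203097
λ₂=(a−b·0.120)/D = (0.621421−5.253921·0.120)/7.658029 = -0.001182
w* = 0.203097·u + -0.001182·v:
  w_0 = 0.203097·2.0837 + -0.001182·11.2813 = 0.4099  (Oracle)
  w_1 = 0.203097·0.9910 + -0.001182·11.5714 = 0.1876  (Intel)
  w_2 = 0.203097·0.6891 + -0.001182·13.9075 = 0.1235  (JPMorgan)
  w_3 = 0.203097·1.2002 + -0.001182·13.1596 = 0.2282  (Lockheed)
  w_4 = 0.203097·0.2899 + -0.001182·6.8239 = 0.0508  (Kellogg)
Σw_i=1.0000  μᵀw=0.1200
σ²=wᵀΣw=λ₁·μ_p+λ₂ = 0.203097·0.120 + -0.001182 = 0.023190 ≈ 0.0232


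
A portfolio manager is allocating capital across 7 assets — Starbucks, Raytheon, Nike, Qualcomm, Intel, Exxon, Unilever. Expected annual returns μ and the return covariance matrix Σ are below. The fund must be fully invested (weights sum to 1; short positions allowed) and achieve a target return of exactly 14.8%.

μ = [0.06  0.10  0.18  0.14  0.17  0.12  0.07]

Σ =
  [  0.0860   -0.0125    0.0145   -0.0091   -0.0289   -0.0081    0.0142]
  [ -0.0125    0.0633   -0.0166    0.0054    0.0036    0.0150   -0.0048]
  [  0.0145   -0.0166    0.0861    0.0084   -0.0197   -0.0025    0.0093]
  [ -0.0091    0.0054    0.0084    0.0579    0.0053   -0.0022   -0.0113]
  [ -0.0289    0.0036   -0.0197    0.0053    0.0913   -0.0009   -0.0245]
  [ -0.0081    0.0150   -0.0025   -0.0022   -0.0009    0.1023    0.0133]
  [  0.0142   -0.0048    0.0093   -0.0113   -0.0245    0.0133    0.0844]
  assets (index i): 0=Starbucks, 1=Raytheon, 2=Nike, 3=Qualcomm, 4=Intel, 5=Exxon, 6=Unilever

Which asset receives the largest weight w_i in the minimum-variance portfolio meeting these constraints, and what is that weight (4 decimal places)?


Nike (0.2974)

u=Σ⁻¹μ = [1.7053  2.1195  2.5968  2.1381  3.1467  0.9489  1.4270]
v=Σ⁻¹𝟙 = [19.7477  20.0850  14.1282  17.7566  22.7840  7.2463  15.9607]
a=μᵀu=1.829739  b=𝟙ᵀu=14.082448  c=𝟙ᵀv=117.708478  D=ac−b²=17.060485
λ₁=(c·0.148−b)/D = (117.708478·0.148−14.082448)/17.060485 = 0.195681
λ₂=(a−b·0.148)/D = (1.829739−14.082448·0.148)/17.060485 = -0.014915
w* = 0.195681·u + -0.014915·v:
  w_0 = 0.195681·1.7053 + -0.014915·19.7477 = 0.0392  (Starbucks)
  w_1 = 0.195681·2.1195 + -0.014915·20.0850 = 0.1152  (Raytheon)
  w_2 = 0.195681·2.5968 + -0.014915·14.1282 = 0.2974  (Nike)
  w_3 = 0.195681·2.1381 + -0.014915·17.7566 = 0.1535  (Qualcomm)
  w_4 = 0.195681·3.1467 + -0.014915·22.7840 = 0.2759  (Intel)
  w_5 = 0.195681·0.9489 + -0.014915·7.2463 = 0.0776  (Exxon)
  w_6 = 0.195681·1.4270 + -0.014915·15.9607 = 0.0412  (Unilever)
Σw_i=1.0000  μᵀw=0.1480
σ²=wᵀΣw=λ₁·μ_p+λ₂ = 0.195681·0.148 + -0.014915 = 0.014045 ≈ 0.0140


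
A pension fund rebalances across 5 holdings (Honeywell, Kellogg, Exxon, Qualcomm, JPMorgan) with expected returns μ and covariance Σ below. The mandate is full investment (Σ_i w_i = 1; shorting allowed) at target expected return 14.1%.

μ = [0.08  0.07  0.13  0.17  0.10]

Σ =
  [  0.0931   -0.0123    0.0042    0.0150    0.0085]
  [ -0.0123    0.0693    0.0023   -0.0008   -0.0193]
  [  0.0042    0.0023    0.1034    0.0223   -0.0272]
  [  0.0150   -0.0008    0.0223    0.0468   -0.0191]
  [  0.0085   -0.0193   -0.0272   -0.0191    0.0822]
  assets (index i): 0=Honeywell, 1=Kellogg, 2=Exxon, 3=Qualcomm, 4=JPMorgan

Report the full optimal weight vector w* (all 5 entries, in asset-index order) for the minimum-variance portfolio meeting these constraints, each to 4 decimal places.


-0.0646  0.1055  0.0913  0.5734  0.2944

x=Σ⁻¹μ = [0.0815  1.8793  1.0646  4.3617  3.0151]
y=Σ⁻¹𝟙 = [6.8334  22.8675  10.2943  25.3224  26.1183]
a=μᵀx=1.319479  b=𝟙ᵀx=10.402289  c=𝟙ᵀy=91.435846  D=ac−b²=12.440038
λ₁=(c·0.141−b)/D = (91.435846·0.141−10.402289)/12.440038 = 0.200173
λ₂=(a−b·0.141)/D = (1.319479−10.402289·0.141)/12.440038 = -0.011836
w* = 0.200173·x + -0.011836·y:
  w_0 = 0.200173·0.0815 + -0.011836·6.8334 = -0.0646  (Honeywell)
  w_1 = 0.200173·1.8793 + -0.011836·22.8675 = 0.1055  (Kellogg)
  w_2 = 0.200173·1.0646 + -0.011836·10.2943 = 0.0913  (Exxon)
  w_3 = 0.200173·4.3617 + -0.011836·25.3224 = 0.5734  (Qualcomm)
  w_4 = 0.200173·3.0151 + -0.011836·26.1183 = 0.2944  (JPMorgan)
Σw_i=1.0000  μᵀw=0.1410
σ²=wᵀΣw=λ₁·μ_p+λ₂ = 0.200173·0.141 + -0.011836 = 0.016388 ≈ 0.0164


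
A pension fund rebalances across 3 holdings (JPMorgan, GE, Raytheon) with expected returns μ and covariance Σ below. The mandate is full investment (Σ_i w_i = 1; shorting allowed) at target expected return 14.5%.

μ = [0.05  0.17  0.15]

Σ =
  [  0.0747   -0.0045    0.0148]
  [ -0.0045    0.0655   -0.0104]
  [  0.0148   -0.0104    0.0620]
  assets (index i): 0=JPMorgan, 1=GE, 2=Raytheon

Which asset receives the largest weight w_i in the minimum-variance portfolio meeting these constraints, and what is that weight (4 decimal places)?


GE (0.4494)

x=Σ⁻¹μ = [0.2865  3.0702  2.8660]
y=Σ⁻¹𝟙 = [11.2265  18.6712  16.5811]
a=μᵀx=0.966145  b=𝟙ᵀx=6.222592  c=𝟙ᵀy=46.478791  D=ac−b²=6.184591
λ₁=(c·0.145−b)/D = (46.478791·0.145−6.222592)/6.184591 = 0.083568
λ₂=(a−b·0.145)/D = (0.966145−6.222592·0.145)/6.184591 = 0.010327
w* = 0.083568·x + 0.010327·y:
  w_0 = 0.083568·0.2865 + 0.010327·11.2265 = 0.1399  (JPMorgan)
  w_1 = 0.083568·3.0702 + 0.010327·18.6712 = 0.4494  (GE)
  w_2 = 0.083568·2.8660 + 0.010327·16.5811 = 0.4107  (Raytheon)
Σw_i=1.0000  μᵀw=0.1450
σ²=wᵀΣw=λ₁·μ_p+λ₂ = 0.083568·0.145 + 0.010327 = 0.022444 ≈ 0.0224


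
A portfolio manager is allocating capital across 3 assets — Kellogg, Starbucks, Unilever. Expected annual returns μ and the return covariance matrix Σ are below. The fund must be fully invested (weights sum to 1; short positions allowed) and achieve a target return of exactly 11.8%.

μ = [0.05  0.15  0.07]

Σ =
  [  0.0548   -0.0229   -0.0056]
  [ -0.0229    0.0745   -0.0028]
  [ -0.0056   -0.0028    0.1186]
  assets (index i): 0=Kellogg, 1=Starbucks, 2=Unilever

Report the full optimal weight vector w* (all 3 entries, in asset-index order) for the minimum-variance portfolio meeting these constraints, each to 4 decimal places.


0.2501  0.6625  0.0874

p=Σ⁻¹μ = [2.1142  2.6916  0.7536]
q=Σ⁻¹𝟙 = [28.7701  22.6543  10.3250]
a=μᵀp=0.562203  b=𝟙ᵀp=5.559404  c=𝟙ᵀq=61.749452  D=ac−b²=3.808780
λ₁=(c·0.118−b)/D = (61.749452·0.118−5.559404)/3.808780 = 0.453434
λ₂=(a−b·0.118)/D = (0.562203−5.559404·0.118)/3.808780 = -0.024629
w* = 0.453434·p + -0.024629·q:
  w_0 = 0.453434·2.1142 + -0.024629·28.7701 = 0.2501  (Kellogg)
  w_1 = 0.453434·2.6916 + -0.024629·22.6543 = 0.6625  (Starbucks)
  w_2 = 0.453434·0.7536 + -0.024629·10.3250 = 0.0874  (Unilever)
Σw_i=1.0000  μᵀw=0.1180
σ²=wᵀΣw=λ₁·μ_p+λ₂ = 0.453434·0.118 + -0.024629 = 0.028876 ≈ 0.0289


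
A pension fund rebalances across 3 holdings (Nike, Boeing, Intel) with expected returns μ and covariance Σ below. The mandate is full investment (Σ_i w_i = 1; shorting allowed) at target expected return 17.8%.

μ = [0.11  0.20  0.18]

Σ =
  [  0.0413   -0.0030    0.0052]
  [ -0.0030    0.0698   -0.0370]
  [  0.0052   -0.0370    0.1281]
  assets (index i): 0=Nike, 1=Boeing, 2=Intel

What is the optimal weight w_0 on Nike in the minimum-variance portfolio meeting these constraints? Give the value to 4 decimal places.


0.1769

p=Σ⁻¹μ = [2.6572  4.3302  2.5480]
q=Σ⁻¹𝟙 = [24.1668  22.4154  13.2998]
a=μᵀp=1.616970  b=𝟙ᵀp=9.535374  c=𝟙ᵀq=59.881892  D=ac−b²=5.903844
λ₁=(c·0.178−b)/D = (59.881892·0.178−9.535374)/5.903844 = 0.190317
λ₂=(a−b·0.178)/D = (1.616970−9.535374·0.178)/5.903844 = -0.013606
w* = 0.190317·p + -0.013606·q:
  w_0 = 0.190317·2.6572 + -0.013606·24.1668 = 0.1769  (Nike)
  w_1 = 0.190317·4.3302 + -0.013606·22.4154 = 0.5191  (Boeing)
  w_2 = 0.190317·2.5480 + -0.013606·13.2998 = 0.3040  (Intel)
Σw_i=1.0000  μᵀw=0.1780
σ²=wᵀΣw=λ₁·μ_p+λ₂ = 0.190317·0.178 + -0.013606 = 0.020271 ≈ 0.0203


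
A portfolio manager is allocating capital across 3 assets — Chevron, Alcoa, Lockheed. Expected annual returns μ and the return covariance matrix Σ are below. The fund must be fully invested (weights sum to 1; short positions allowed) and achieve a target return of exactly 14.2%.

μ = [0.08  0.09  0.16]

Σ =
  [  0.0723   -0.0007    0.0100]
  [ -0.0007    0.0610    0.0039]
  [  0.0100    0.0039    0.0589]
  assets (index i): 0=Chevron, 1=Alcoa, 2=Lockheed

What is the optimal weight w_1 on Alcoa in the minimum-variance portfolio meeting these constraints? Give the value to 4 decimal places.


x=Σ⁻¹μ = [0.7739  1.3246  2.4974]
y=Σ⁻¹𝟙 = [12.0609  15.6435  13.8944]
a=μᵀx=0.580707  b=𝟙ᵀx=4.595898  c=𝟙ᵀy=41.598872  D=ac−b²=3.034495
λ₁=(c·0.142−b)/D = (41.598872·0.142−4.595898)/3.034495 = 0.432079
λ₂=(a−b·0.142)/D = (0.580707−4.595898·0.142)/3.034495 = -0.023698
w* = 0.432079·x + -0.023698·y:
  w_0 = 0.432079·0.7739 + -0.023698·12.0609 = 0.0486  (Chevron)
  w_1 = 0.432079·1.3246 + -0.023698·15.6435 = 0.2016  (Alcoa)
  w_2 = 0.432079·2.4974 + -0.023698·13.8944 = 0.7498  (Lockheed)
Σw_i=1.0000  μᵀw=0.1420
σ²=wᵀΣw=λ₁·μ_p+λ₂ = 0.432079·0.142 + -0.023698 = 0.037658 ≈ 0.0377

0.2016


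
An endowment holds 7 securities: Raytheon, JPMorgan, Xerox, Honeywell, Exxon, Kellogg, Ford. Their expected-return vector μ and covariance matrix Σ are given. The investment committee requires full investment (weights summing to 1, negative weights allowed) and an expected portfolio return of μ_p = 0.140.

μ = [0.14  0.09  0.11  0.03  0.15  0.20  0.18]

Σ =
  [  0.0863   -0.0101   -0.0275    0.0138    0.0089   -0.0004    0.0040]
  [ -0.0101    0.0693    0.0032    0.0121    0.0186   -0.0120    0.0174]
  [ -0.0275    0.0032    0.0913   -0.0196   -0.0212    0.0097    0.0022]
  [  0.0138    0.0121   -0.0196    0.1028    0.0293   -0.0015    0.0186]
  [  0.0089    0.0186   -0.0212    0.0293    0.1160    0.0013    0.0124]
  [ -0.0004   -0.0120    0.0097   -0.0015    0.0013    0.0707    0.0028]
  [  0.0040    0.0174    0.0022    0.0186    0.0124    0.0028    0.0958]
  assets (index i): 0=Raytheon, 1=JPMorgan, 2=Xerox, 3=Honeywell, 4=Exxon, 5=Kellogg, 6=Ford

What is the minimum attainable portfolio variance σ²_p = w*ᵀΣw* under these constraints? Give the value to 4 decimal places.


0.0131

u=Σ⁻¹μ = [2.2229  1.4586  1.6743  -0.3775  1.1167  2.7781  1.3303]
v=Σ⁻¹𝟙 = [16.8391  14.8479  16.6416  6.7231  5.6818  14.3485  4.1962]
a=μᵀu=1.577891  b=𝟙ᵀu=10.203337  c=𝟙ᵀv=79.278156  D=ac−b²=20.984228
λ₁=(c·0.140−b)/D = (79.278156·0.140−10.203337)/20.984228 = 0.042680
λ₂=(a−b·0.140)/D = (1.577891−10.203337·0.140)/20.984228 = 0.007121
w* = 0.042680·u + 0.007121·v:
  w_0 = 0.042680·2.2229 + 0.007121·16.8391 = 0.2148  (Raytheon)
  w_1 = 0.042680·1.4586 + 0.007121·14.8479 = 0.1680  (JPMorgan)
  w_2 = 0.042680·1.6743 + 0.007121·16.6416 = 0.1900  (Xerox)
  w_3 = 0.042680·-0.3775 + 0.007121·6.7231 = 0.0318  (Honeywell)
  w_4 = 0.042680·1.1167 + 0.007121·5.6818 = 0.0881  (Exxon)
  w_5 = 0.042680·2.7781 + 0.007121·14.3485 = 0.2207  (Kellogg)
  w_6 = 0.042680·1.3303 + 0.007121·4.1962 = 0.0867  (Ford)
Σw_i=1.0000  μᵀw=0.1400
σ²=wᵀΣw=λ₁·μ_p+λ₂ = 0.042680·0.140 + 0.007121 = 0.013096 ≈ 0.0131


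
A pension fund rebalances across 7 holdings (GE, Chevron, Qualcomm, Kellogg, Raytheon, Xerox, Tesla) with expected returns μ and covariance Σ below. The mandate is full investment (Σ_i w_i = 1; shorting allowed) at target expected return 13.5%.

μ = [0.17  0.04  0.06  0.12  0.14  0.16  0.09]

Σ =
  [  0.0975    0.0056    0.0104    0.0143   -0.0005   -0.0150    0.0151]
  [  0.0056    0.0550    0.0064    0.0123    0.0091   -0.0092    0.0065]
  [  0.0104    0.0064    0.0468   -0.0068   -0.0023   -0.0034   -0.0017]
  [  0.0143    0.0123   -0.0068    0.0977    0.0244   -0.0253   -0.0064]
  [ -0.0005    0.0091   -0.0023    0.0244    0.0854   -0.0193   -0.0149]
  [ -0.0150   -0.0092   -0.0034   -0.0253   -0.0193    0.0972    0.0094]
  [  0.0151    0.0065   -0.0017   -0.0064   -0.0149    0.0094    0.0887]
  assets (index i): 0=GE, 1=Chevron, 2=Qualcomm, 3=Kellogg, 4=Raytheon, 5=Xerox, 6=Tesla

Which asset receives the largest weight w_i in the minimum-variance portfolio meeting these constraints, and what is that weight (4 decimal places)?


Xerox (0.2723)

g=Σ⁻¹μ = [1.6702  0.0934  1.4108  1.2942  2.0585  2.6194  0.9121]
h=Σ⁻¹𝟙 = [6.6781  11.8059  22.2676  11.1991  13.8262  17.8172  10.9411]
a=μᵀg=1.317007  b=𝟙ᵀg=10.058583  c=𝟙ᵀh=94.535201  D=ac−b²=23.328447
λ₁=(c·0.135−b)/D = (94.535201·0.135−10.058583)/23.328447 = 0.115896
λ₂=(a−b·0.135)/D = (1.317007−10.058583·0.135)/23.328447 = -0.001753
w* = 0.115896·g + -0.001753·h:
  w_0 = 0.115896·1.6702 + -0.001753·6.6781 = 0.1819  (GE)
  w_1 = 0.115896·0.0934 + -0.001753·11.8059 = -0.0099  (Chevron)
  w_2 = 0.115896·1.4108 + -0.001753·22.2676 = 0.1245  (Qualcomm)
  w_3 = 0.115896·1.2942 + -0.001753·11.1991 = 0.1304  (Kellogg)
  w_4 = 0.115896·2.0585 + -0.001753·13.8262 = 0.2143  (Raytheon)
  w_5 = 0.115896·2.6194 + -0.001753·17.8172 = 0.2723  (Xerox)
  w_6 = 0.115896·0.9121 + -0.001753·10.9411 = 0.0865  (Tesla)
Σw_i=1.0000  μᵀw=0.1350
σ²=wᵀΣw=λ₁·μ_p+λ₂ = 0.115896·0.135 + -0.001753 = 0.013893 ≈ 0.0139


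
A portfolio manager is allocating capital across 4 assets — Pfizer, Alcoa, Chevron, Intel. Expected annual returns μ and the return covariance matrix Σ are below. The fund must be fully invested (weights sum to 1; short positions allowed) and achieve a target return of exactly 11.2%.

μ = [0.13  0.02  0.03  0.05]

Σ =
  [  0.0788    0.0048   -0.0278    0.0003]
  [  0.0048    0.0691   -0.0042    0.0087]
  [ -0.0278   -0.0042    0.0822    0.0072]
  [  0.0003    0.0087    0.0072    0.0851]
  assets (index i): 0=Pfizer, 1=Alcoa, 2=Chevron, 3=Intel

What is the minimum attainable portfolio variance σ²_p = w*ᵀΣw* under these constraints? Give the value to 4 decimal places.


x=Σ⁻¹μ = [1.9932  0.1516  1.0047  0.4800]
y=Σ⁻¹𝟙 = [18.2935  13.2038  18.2568  8.7919]
a=μᵀx=0.316285  b=𝟙ᵀx=3.629525  c=𝟙ᵀy=58.545963  D=ac−b²=5.343747
λ₁=(c·0.112−b)/D = (58.545963·0.112−3.629525)/5.343747 = 0.547860
λ₂=(a−b·0.112)/D = (0.316285−3.629525·0.112)/5.343747 = -0.016884
w* = 0.547860·x + -0.016884·y:
  w_0 = 0.547860·1.9932 + -0.016884·18.2935 = 0.7831  (Pfizer)
  w_1 = 0.547860·0.1516 + -0.016884·13.2038 = -0.1399  (Alcoa)
  w_2 = 0.547860·1.0047 + -0.016884·18.2568 = 0.2422  (Chevron)
  w_3 = 0.547860·0.4800 + -0.016884·8.7919 = 0.1145  (Intel)
Σw_i=1.0000  μᵀw=0.1120
σ²=wᵀΣw=λ₁·μ_p+λ₂ = 0.547860·0.112 + -0.016884 = 0.044477 ≈ 0.0445

0.0445


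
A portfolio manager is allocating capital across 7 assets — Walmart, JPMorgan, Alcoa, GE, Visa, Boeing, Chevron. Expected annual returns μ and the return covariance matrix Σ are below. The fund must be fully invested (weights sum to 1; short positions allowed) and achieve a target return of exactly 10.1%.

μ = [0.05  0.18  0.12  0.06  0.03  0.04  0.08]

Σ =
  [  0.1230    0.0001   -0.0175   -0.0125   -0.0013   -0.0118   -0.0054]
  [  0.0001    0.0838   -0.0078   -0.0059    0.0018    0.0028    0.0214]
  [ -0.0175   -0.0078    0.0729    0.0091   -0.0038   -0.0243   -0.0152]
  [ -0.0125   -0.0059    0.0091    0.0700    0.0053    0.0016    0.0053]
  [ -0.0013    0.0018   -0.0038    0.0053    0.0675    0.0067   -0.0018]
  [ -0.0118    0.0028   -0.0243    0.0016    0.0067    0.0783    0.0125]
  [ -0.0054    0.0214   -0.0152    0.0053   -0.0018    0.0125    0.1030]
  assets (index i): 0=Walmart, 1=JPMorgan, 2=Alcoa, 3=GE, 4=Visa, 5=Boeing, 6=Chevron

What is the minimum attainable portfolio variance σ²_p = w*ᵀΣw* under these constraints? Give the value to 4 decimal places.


x=Σ⁻¹μ = [0.9997  2.2505  2.5786  0.7909  0.3781  1.2439  0.5570]
y=Σ⁻¹𝟙 = [15.6213  11.9691  26.4805  12.4667  13.5616  20.0459  9.1115]
a=μᵀx=0.917631  b=𝟙ᵀx=8.798774  c=𝟙ᵀy=109.256604  D=ac−b²=22.838848
λ₁=(c·0.101−b)/D = (109.256604·0.101−8.798774)/22.838848 = 0.097910
λ₂=(a−b·0.101)/D = (0.917631−8.798774·0.101)/22.838848 = 0.001268
w* = 0.097910·x + 0.001268·y:
  w_0 = 0.097910·0.9997 + 0.001268·15.6213 = 0.1177  (Walmart)
  w_1 = 0.097910·2.2505 + 0.001268·11.9691 = 0.2355  (JPMorgan)
  w_2 = 0.097910·2.5786 + 0.001268·26.4805 = 0.2860  (Alcoa)
  w_3 = 0.097910·0.7909 + 0.001268·12.4667 = 0.0932  (GE)
  w_4 = 0.097910·0.3781 + 0.001268·13.5616 = 0.0542  (Visa)
  w_5 = 0.097910·1.2439 + 0.001268·20.0459 = 0.1472  (Boeing)
  w_6 = 0.097910·0.5570 + 0.001268·9.1115 = 0.0661  (Chevron)
Σw_i=1.0000  μᵀw=0.1010
σ²=wᵀΣw=λ₁·μ_p+λ₂ = 0.097910·0.101 + 0.001268 = 0.011157 ≈ 0.0112

0.0112


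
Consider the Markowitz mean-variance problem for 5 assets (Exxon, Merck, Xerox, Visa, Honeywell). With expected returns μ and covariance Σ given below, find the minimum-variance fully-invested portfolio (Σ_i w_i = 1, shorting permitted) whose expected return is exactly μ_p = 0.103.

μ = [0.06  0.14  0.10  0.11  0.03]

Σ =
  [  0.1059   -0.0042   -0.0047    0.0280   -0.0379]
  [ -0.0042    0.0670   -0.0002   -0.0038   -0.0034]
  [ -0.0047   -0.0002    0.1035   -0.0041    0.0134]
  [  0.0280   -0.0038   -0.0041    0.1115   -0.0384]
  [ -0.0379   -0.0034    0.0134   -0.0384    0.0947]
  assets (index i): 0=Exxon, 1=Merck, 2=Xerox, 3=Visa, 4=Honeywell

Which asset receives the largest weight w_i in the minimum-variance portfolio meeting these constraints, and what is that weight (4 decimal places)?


Merck (0.3863)

g=Σ⁻¹μ = [0.7470  2.2672  0.9144  1.2848  1.0887]
h=Σ⁻¹𝟙 = [14.5688  17.7179  8.1272  13.5764  21.3815]
a=μᵀg=0.627666  b=𝟙ᵀg=6.302214  c=𝟙ᵀh=75.371869  D=ac−b²=7.590476
λ₁=(c·0.103−b)/D = (75.371869·0.103−6.302214)/7.590476 = 0.192490
λ₂=(a−b·0.103)/D = (0.627666−6.302214·0.103)/7.590476 = -0.002827
w* = 0.192490·g + -0.002827·h:
  w_0 = 0.192490·0.7470 + -0.002827·14.5688 = 0.1026  (Exxon)
  w_1 = 0.192490·2.2672 + -0.002827·17.7179 = 0.3863  (Merck)
  w_2 = 0.192490·0.9144 + -0.002827·8.1272 = 0.1530  (Xerox)
  w_3 = 0.192490·1.2848 + -0.002827·13.5764 = 0.2089  (Visa)
  w_4 = 0.192490·1.0887 + -0.002827·21.3815 = 0.1491  (Honeywell)
Σw_i=1.0000  μᵀw=0.1030
σ²=wᵀΣw=λ₁·μ_p+λ₂ = 0.192490·0.103 + -0.002827 = 0.016999 ≈ 0.0170


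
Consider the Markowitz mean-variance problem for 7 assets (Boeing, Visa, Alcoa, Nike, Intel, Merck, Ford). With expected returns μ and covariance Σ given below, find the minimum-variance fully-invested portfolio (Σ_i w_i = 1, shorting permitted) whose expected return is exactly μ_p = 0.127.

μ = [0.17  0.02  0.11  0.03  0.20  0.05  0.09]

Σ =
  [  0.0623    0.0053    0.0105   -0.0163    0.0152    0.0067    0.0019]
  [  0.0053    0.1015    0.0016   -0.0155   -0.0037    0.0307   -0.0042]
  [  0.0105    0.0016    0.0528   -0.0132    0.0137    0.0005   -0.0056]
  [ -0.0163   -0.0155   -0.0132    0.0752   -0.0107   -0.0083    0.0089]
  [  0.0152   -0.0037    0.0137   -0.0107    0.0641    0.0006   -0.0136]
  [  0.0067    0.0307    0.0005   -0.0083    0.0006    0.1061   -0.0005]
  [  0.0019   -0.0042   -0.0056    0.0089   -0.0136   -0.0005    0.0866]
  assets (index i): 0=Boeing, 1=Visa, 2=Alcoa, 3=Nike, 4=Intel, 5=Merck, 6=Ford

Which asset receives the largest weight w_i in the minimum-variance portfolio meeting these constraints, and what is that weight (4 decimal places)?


g=Σ⁻¹μ = [2.0542  0.3499  1.4234  1.4473  2.8865  0.3371  1.4097]
h=Σ⁻¹𝟙 = [12.9591  11.4269  19.0833  23.2630  15.7204  7.0034  13.1697]
a=μᵀg=1.277242  b=𝟙ᵀg=9.908170  c=𝟙ᵀh=102.625854  D=ac−b²=32.906191
λ₁=(c·0.127−b)/D = (102.625854·0.127−9.908170)/32.906191 = 0.094976
λ₂=(a−b·0.127)/D = (1.277242−9.908170·0.127)/32.906191 = 0.000574
w* = 0.094976·g + 0.000574·h:
  w_0 = 0.094976·2.0542 + 0.000574·12.9591 = 0.2025  (Boeing)
  w_1 = 0.094976·0.3499 + 0.000574·11.4269 = 0.0398  (Visa)
  w_2 = 0.094976·1.4234 + 0.000574·19.0833 = 0.1462  (Alcoa)
  w_3 = 0.094976·1.4473 + 0.000574·23.2630 = 0.1508  (Nike)
  w_4 = 0.094976·2.8865 + 0.000574·15.7204 = 0.2832  (Intel)
  w_5 = 0.094976·0.3371 + 0.000574·7.0034 = 0.0360  (Merck)
  w_6 = 0.094976·1.4097 + 0.000574·13.1697 = 0.1415  (Ford)
Σw_i=1.0000  μᵀw=0.1270
σ²=wᵀΣw=λ₁·μ_p+λ₂ = 0.094976·0.127 + 0.000574 = 0.012636 ≈ 0.0126

Intel (0.2832)


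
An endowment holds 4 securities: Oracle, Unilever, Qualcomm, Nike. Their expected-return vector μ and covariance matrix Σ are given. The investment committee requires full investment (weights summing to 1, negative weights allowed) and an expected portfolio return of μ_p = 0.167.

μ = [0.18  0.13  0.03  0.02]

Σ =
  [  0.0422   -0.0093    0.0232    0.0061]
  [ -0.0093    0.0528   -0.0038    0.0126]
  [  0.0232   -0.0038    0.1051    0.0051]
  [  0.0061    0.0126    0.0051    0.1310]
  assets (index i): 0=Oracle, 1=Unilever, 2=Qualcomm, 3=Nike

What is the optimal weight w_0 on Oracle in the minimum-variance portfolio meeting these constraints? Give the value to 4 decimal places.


0.6253

x=Σ⁻¹μ = [5.5238  3.4757  -0.7884  -0.4082]
y=Σ⁻¹𝟙 = [25.6761  22.8127  4.4743  4.0696]
a=μᵀx=1.414317  b=𝟙ᵀx=7.802971  c=𝟙ᵀy=57.032708  D=ac−b²=19.775983
λ₁=(c·0.167−b)/D = (57.032708·0.167−7.802971)/19.775983 = 0.087050
λ₂=(a−b·0.167)/D = (1.414317−7.802971·0.167)/19.775983 = 0.005624
w* = 0.087050·x + 0.005624·y:
  w_0 = 0.087050·5.5238 + 0.005624·25.6761 = 0.6253  (Oracle)
  w_1 = 0.087050·3.4757 + 0.005624·22.8127 = 0.4309  (Unilever)
  w_2 = 0.087050·-0.7884 + 0.005624·4.4743 = -0.0435  (Qualcomm)
  w_3 = 0.087050·-0.4082 + 0.005624·4.0696 = -0.0126  (Nike)
Σw_i=1.0000  μᵀw=0.1670
σ²=wᵀΣw=λ₁·μ_p+λ₂ = 0.087050·0.167 + 0.005624 = 0.020161 ≈ 0.0202


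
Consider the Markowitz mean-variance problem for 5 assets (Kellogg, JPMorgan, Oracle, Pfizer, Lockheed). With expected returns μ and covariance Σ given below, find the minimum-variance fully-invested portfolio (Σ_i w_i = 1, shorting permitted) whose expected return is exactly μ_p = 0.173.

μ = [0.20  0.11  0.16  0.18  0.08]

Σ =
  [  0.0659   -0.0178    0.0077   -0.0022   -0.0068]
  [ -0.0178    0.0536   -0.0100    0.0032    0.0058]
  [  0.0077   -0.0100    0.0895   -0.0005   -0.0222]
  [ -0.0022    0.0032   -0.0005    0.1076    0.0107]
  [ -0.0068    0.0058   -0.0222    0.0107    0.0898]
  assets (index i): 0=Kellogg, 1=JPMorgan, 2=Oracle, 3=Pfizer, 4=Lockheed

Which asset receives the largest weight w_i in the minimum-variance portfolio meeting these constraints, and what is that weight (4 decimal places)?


Kellogg (0.4462)

u=Σ⁻¹μ = [3.9197  3.5269  2.1797  1.5273  1.3168]
v=Σ⁻¹𝟙 = [22.3401  27.0464  15.8084  7.6193  14.0809]
a=μᵀu=1.900914  b=𝟙ᵀu=12.470417  c=𝟙ᵀv=86.895100  D=ac−b²=9.668838
λ₁=(c·0.173−b)/D = (86.895100·0.173−12.470417)/9.668838 = 0.265020
λ₂=(a−b·0.173)/D = (1.900914−12.470417·0.173)/9.668838 = -0.026525
w* = 0.265020·u + -0.026525·v:
  w_0 = 0.265020·3.9197 + -0.026525·22.3401 = 0.4462  (Kellogg)
  w_1 = 0.265020·3.5269 + -0.026525·27.0464 = 0.2173  (JPMorgan)
  w_2 = 0.265020·2.1797 + -0.026525·15.8084 = 0.1583  (Oracle)
  w_3 = 0.265020·1.5273 + -0.026525·7.6193 = 0.2027  (Pfizer)
  w_4 = 0.265020·1.3168 + -0.026525·14.0809 = -0.0245  (Lockheed)
Σw_i=1.0000  μᵀw=0.1730
σ²=wᵀΣw=λ₁·μ_p+λ₂ = 0.265020·0.173 + -0.026525 = 0.019323 ≈ 0.0193


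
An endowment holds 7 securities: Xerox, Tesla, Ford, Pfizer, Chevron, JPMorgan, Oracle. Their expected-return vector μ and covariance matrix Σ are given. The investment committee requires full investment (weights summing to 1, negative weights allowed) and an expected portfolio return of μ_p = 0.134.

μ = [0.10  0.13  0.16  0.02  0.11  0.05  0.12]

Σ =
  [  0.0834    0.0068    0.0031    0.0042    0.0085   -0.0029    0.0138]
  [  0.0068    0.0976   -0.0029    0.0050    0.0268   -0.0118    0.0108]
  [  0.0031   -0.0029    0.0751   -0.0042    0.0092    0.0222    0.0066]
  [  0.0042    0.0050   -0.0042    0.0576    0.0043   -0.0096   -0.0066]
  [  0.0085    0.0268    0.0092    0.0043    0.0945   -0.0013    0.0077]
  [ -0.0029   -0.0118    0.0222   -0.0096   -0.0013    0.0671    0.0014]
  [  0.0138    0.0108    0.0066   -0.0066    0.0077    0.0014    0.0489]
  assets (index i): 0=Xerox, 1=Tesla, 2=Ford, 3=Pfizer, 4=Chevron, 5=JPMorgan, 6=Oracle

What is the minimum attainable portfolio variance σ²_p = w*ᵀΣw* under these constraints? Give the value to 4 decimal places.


0.0235

u=Σ⁻¹μ = [0.6901  1.0337  1.8426  0.5773  0.4640  0.4017  1.7756]
v=Σ⁻¹𝟙 = [7.2498  7.6566  7.3830  21.1374  4.8993  16.8781  17.3147]
a=μᵀu=0.793947  b=𝟙ᵀu=6.784953  c=𝟙ᵀv=82.518838  D=ac−b²=19.479993
λ₁=(c·0.134−b)/D = (82.518838·0.134−6.784953)/19.479993 = 0.219331
λ₂=(a−b·0.134)/D = (0.793947−6.784953·0.134)/19.479993 = -0.005916
w* = 0.219331·u + -0.005916·v:
  w_0 = 0.219331·0.6901 + -0.005916·7.2498 = 0.1085  (Xerox)
  w_1 = 0.219331·1.0337 + -0.005916·7.6566 = 0.1814  (Tesla)
  w_2 = 0.219331·1.8426 + -0.005916·7.3830 = 0.3605  (Ford)
  w_3 = 0.219331·0.5773 + -0.005916·21.1374 = 0.0016  (Pfizer)
  w_4 = 0.219331·0.4640 + -0.005916·4.8993 = 0.0728  (Chevron)
  w_5 = 0.219331·0.4017 + -0.005916·16.8781 = -0.0117  (JPMorgan)
  w_6 = 0.219331·1.7756 + -0.005916·17.3147 = 0.2870  (Oracle)
Σw_i=1.0000  μᵀw=0.1340
σ²=wᵀΣw=λ₁·μ_p+λ₂ = 0.219331·0.134 + -0.005916 = 0.023475 ≈ 0.0235


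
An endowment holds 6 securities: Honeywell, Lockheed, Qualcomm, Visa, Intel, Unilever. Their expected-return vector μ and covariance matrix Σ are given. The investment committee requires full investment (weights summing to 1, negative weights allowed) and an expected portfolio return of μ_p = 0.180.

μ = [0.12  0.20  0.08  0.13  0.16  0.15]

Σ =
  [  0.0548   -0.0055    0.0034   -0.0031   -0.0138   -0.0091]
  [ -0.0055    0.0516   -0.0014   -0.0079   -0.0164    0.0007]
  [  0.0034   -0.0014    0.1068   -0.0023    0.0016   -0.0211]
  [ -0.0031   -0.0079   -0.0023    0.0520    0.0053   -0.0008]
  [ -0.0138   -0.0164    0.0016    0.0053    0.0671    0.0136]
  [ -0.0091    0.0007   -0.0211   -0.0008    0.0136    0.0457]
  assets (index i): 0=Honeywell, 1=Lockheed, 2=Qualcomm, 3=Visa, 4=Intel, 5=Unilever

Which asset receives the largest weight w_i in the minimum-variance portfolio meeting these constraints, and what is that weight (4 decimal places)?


g=Σ⁻¹μ = [4.4525  6.0479  1.4334  3.4247  3.7260  3.6892]
h=Σ⁻¹𝟙 = [32.3199  33.5570  14.6350  25.1380  21.6278  28.5644]
a=μᵀg=3.453297  b=𝟙ᵀg=22.773628  c=𝟙ᵀh=155.842033  D=ac−b²=19.530696
λ₁=(c·0.180−b)/D = (155.842033·0.180−22.773628)/19.530696 = 0.270238
λ₂=(a−b·0.180)/D = (3.453297−22.773628·0.180)/19.530696 = -0.033074
w* = 0.270238·g + -0.033074·h:
  w_0 = 0.270238·4.4525 + -0.033074·32.3199 = 0.1343  (Honeywell)
  w_1 = 0.270238·6.0479 + -0.033074·33.5570 = 0.5245  (Lockheed)
  w_2 = 0.270238·1.4334 + -0.033074·14.6350 = -0.0967  (Qualcomm)
  w_3 = 0.270238·3.4247 + -0.033074·25.1380 = 0.0941  (Visa)
  w_4 = 0.270238·3.7260 + -0.033074·21.6278 = 0.2916  (Intel)
  w_5 = 0.270238·3.6892 + -0.033074·28.5644 = 0.0522  (Unilever)
Σw_i=1.0000  μᵀw=0.1800
σ²=wᵀΣw=λ₁·μ_p+λ₂ = 0.270238·0.180 + -0.033074 = 0.015569 ≈ 0.0156

Lockheed (0.5245)


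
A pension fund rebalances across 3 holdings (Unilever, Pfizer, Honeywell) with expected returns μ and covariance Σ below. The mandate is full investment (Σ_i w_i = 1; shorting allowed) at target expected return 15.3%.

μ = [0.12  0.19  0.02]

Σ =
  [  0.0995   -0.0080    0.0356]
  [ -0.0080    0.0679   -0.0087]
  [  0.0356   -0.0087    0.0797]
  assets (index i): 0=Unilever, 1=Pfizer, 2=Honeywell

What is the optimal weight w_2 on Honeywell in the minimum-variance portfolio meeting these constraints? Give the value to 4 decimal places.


u=Σ⁻¹μ = [1.4743  2.9611  -0.0844]
v=Σ⁻¹𝟙 = [7.4567  17.0251  11.0748]
a=μᵀu=0.737842  b=𝟙ᵀu=4.351064  c=𝟙ᵀv=35.556554  D=ac−b²=7.303357
λ₁=(c·0.153−b)/D = (35.556554·0.153−4.351064)/7.303357 = 0.149122
λ₂=(a−b·0.153)/D = (0.737842−4.351064·0.153)/7.303357 = 0.009876
w* = 0.149122·u + 0.009876·v:
  w_0 = 0.149122·1.4743 + 0.009876·7.4567 = 0.2935  (Unilever)
  w_1 = 0.149122·2.9611 + 0.009876·17.0251 = 0.6097  (Pfizer)
  w_2 = 0.149122·-0.0844 + 0.009876·11.0748 = 0.0968  (Honeywell)
Σw_i=1.0000  μᵀw=0.1530
σ²=wᵀΣw=λ₁·μ_p+λ₂ = 0.149122·0.153 + 0.009876 = 0.032692 ≈ 0.0327

0.0968


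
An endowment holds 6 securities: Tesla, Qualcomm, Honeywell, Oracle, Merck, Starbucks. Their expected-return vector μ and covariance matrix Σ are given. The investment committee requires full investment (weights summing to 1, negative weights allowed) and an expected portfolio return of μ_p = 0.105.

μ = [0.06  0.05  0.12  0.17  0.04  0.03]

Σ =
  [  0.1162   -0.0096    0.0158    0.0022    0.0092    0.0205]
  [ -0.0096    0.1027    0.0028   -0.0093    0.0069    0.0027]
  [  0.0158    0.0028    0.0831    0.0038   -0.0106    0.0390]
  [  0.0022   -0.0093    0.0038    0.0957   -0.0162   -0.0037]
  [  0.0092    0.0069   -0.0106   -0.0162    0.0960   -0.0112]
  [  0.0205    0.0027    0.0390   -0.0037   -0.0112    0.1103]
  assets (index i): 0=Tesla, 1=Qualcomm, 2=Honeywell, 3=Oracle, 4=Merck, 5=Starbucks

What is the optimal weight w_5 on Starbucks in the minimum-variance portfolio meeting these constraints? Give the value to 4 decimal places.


0.0207

u=Σ⁻¹μ = [0.2967  0.5969  1.4632  1.8996  0.8077  -0.1694]
v=Σ⁻¹𝟙 = [5.8487  10.2161  8.5971  13.4327  13.0927  6.4694]
a=μᵀu=0.573394  b=𝟙ᵀu=4.894727  c=𝟙ᵀv=57.656624  D=ac−b²=9.101601
λ₁=(c·0.105−b)/D = (57.656624·0.105−4.894727)/9.101601 = 0.127364
λ₂=(a−b·0.105)/D = (0.573394−4.894727·0.105)/9.101601 = 0.006532
w* = 0.127364·u + 0.006532·v:
  w_0 = 0.127364·0.2967 + 0.006532·5.8487 = 0.0760  (Tesla)
  w_1 = 0.127364·0.5969 + 0.006532·10.2161 = 0.1428  (Qualcomm)
  w_2 = 0.127364·1.4632 + 0.006532·8.5971 = 0.2425  (Honeywell)
  w_3 = 0.127364·1.8996 + 0.006532·13.4327 = 0.3297  (Oracle)
  w_4 = 0.127364·0.8077 + 0.006532·13.0927 = 0.1884  (Merck)
  w_5 = 0.127364·-0.1694 + 0.006532·6.4694 = 0.0207  (Starbucks)
Σw_i=1.0000  μᵀw=0.1050
σ²=wᵀΣw=λ₁·μ_p+λ₂ = 0.127364·0.105 + 0.006532 = 0.019905 ≈ 0.0199
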